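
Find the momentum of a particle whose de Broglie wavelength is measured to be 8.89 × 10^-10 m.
7.45 × 10^-25 kg·m/s

From the de Broglie relation λ = h/p, we solve for p:

p = h/λ
p = (6.626 × 10^-34 J·s) / (8.89 × 10^-10 m)
p = 7.45 × 10^-25 kg·m/s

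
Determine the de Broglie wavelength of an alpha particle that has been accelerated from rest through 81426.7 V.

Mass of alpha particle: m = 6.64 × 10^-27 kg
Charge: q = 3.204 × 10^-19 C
3.56 × 10^-14 m

When a particle is accelerated through voltage V, it gains kinetic energy KE = qV.

The de Broglie wavelength is then λ = h/√(2mqV):

λ = h/√(2mqV)
λ = (6.626 × 10^-34 J·s) / √(2 × 6.64 × 10^-27 kg × 3.204 × 10^-19 C × 81426.7 V)
λ = 3.56 × 10^-14 m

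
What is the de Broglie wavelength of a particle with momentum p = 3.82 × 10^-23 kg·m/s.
1.73 × 10^-11 m

Using the de Broglie relation λ = h/p:

λ = h/p
λ = (6.626 × 10^-34 J·s) / (3.82 × 10^-23 kg·m/s)
λ = 1.73 × 10^-11 m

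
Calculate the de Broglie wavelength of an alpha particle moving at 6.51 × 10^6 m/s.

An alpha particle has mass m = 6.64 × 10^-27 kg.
1.53 × 10^-14 m

Using the de Broglie relation λ = h/(mv):

λ = h/(mv)
λ = (6.626 × 10^-34 J·s) / (6.64 × 10^-27 kg × 6.51 × 10^6 m/s)
λ = 1.53 × 10^-14 m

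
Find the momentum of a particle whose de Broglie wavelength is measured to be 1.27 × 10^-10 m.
5.22 × 10^-24 kg·m/s

From the de Broglie relation λ = h/p, we solve for p:

p = h/λ
p = (6.626 × 10^-34 J·s) / (1.27 × 10^-10 m)
p = 5.22 × 10^-24 kg·m/s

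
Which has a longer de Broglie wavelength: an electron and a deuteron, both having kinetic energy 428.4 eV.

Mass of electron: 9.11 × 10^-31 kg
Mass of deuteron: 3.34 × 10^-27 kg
The electron has the longer wavelength.

Using λ = h/√(2mKE):

For electron: λ₁ = h/√(2m₁KE) = 5.93 × 10^-11 m
For deuteron: λ₂ = h/√(2m₂KE) = 9.79 × 10^-13 m

Since λ ∝ 1/√m at constant kinetic energy, the lighter particle has the longer wavelength.

The electron has the longer de Broglie wavelength.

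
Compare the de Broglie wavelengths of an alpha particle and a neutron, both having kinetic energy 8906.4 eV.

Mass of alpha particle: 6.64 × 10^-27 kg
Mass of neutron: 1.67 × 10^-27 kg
The neutron has the longer wavelength.

Using λ = h/√(2mKE):

For alpha particle: λ₁ = h/√(2m₁KE) = 1.52 × 10^-13 m
For neutron: λ₂ = h/√(2m₂KE) = 3.04 × 10^-13 m

Since λ ∝ 1/√m at constant kinetic energy, the lighter particle has the longer wavelength.

The neutron has the longer de Broglie wavelength.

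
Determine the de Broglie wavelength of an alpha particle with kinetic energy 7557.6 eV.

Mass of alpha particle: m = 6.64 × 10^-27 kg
1.65 × 10^-13 m

Using λ = h/√(2mKE):

First convert KE to Joules: KE = 7557.6 eV = 1.211 × 10^-15 J

λ = h/√(2mKE)
λ = (6.626 × 10^-34 J·s) / √(2 × 6.64 × 10^-27 kg × 1.211 × 10^-15 J)
λ = 1.65 × 10^-13 m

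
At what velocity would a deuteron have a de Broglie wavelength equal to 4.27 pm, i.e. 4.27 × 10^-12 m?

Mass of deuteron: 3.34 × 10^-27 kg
4.65 × 10^4 m/s

From λ = h/(mv), solve for v:

v = h/(mλ)
v = (6.626 × 10^-34 J·s) / (3.34 × 10^-27 kg × 4.27 × 10^-12 m)
v = 4.65 × 10^4 m/s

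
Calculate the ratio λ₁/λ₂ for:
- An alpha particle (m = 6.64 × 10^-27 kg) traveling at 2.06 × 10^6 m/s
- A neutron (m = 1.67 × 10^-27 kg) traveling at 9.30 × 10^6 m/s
λ₁/λ₂ = 1.14

Using λ = h/(mv):

λ₁ = h/(m₁v₁) = 4.84 × 10^-14 m
λ₂ = h/(m₂v₂) = 4.27 × 10^-14 m

Ratio λ₁/λ₂ = (m₂v₂)/(m₁v₁)
         = (1.67 × 10^-27 kg × 9.30 × 10^6 m/s) / (6.64 × 10^-27 kg × 2.06 × 10^6 m/s)
         = 1.14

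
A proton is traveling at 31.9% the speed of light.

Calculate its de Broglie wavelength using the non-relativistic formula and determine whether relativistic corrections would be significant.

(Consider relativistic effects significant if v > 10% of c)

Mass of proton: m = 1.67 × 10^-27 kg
Yes, relativistic corrections are needed.

Using the non-relativistic de Broglie formula λ = h/(mv):

v = 31.9% × c = 9.563 × 10^7 m/s

λ = h/(mv)
λ = (6.626 × 10^-34 J·s) / (1.67 × 10^-27 kg × 9.563 × 10^7 m/s)
λ = 4.15 × 10^-15 m

Since v = 31.9% of c > 10% of c, relativistic corrections ARE significant and the actual wavelength would differ from this non-relativistic estimate.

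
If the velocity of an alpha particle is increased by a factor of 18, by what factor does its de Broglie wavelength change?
The wavelength decreases by a factor of 18.

From λ = h/(mv), the wavelength is inversely proportional to velocity:

λ ∝ 1/v

If v → 18v, then λ → λ/18

When velocity is increased by a factor of 18, the wavelength decreases by a factor of 18.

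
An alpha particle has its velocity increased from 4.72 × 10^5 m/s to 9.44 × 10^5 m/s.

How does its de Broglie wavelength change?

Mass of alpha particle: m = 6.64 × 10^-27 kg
The wavelength decreases by a factor of 2.

Using λ = h/(mv):

Initial wavelength: λ₁ = h/(mv₁) = 2.11 × 10^-13 m
Final wavelength: λ₂ = h/(mv₂) = 1.06 × 10^-13 m

Since λ ∝ 1/v, when velocity increases by a factor of 2, the wavelength decreases by a factor of 2.

λ₂/λ₁ = v₁/v₂ = 1/2

The wavelength decreases by a factor of 2.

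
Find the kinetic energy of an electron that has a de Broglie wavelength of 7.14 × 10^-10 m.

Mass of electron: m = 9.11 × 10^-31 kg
4.73 × 10^-19 J (or 2.95 eV)

From λ = h/√(2mKE), we solve for KE:

λ² = h²/(2mKE)
KE = h²/(2mλ²)
KE = (6.626 × 10^-34 J·s)² / (2 × 9.11 × 10^-31 kg × (7.14 × 10^-10 m)²)
KE = 4.73 × 10^-19 J
KE = 2.95 eV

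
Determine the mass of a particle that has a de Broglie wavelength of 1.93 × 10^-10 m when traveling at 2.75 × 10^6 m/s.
1.25 × 10^-30 kg

From the de Broglie relation λ = h/(mv), we solve for m:

m = h/(λv)
m = (6.626 × 10^-34 J·s) / (1.93 × 10^-10 m × 2.75 × 10^6 m/s)
m = 1.25 × 10^-30 kg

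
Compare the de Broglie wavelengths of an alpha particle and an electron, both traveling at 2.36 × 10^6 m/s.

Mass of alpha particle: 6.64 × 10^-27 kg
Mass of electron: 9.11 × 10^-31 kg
The electron has the longer wavelength.

Using λ = h/(mv), since both particles have the same velocity, the wavelength depends only on mass.

For alpha particle: λ₁ = h/(m₁v) = 4.23 × 10^-14 m
For electron: λ₂ = h/(m₂v) = 3.08 × 10^-10 m

Since λ ∝ 1/m at constant velocity, the lighter particle has the longer wavelength.

The electron has the longer de Broglie wavelength.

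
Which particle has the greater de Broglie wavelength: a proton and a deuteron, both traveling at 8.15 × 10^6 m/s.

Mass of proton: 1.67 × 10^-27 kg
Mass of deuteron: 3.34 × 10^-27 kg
The proton has the longer wavelength.

Using λ = h/(mv), since both particles have the same velocity, the wavelength depends only on mass.

For proton: λ₁ = h/(m₁v) = 4.87 × 10^-14 m
For deuteron: λ₂ = h/(m₂v) = 2.43 × 10^-14 m

Since λ ∝ 1/m at constant velocity, the lighter particle has the longer wavelength.

The proton has the longer de Broglie wavelength.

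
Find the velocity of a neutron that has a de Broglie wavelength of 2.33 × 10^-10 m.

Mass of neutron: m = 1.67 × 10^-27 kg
1.70 × 10^3 m/s

From the de Broglie relation λ = h/(mv), we solve for v:

v = h/(mλ)
v = (6.626 × 10^-34 J·s) / (1.67 × 10^-27 kg × 2.33 × 10^-10 m)
v = 1.70 × 10^3 m/s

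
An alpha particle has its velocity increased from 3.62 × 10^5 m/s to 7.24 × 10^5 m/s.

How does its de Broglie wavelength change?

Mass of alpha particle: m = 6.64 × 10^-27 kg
The wavelength decreases by a factor of 2.

Using λ = h/(mv):

Initial wavelength: λ₁ = h/(mv₁) = 2.76 × 10^-13 m
Final wavelength: λ₂ = h/(mv₂) = 1.38 × 10^-13 m

Since λ ∝ 1/v, when velocity increases by a factor of 2, the wavelength decreases by a factor of 2.

λ₂/λ₁ = v₁/v₂ = 1/2

The wavelength decreases by a factor of 2.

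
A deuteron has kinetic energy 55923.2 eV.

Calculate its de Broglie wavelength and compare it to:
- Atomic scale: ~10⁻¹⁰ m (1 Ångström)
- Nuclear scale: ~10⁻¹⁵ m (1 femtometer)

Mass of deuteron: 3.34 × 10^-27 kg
λ = 8.56 × 10^-14 m, which is between nuclear and atomic scales.

Using λ = h/√(2mKE):

KE = 55923.2 eV = 8.960 × 10^-15 J

λ = h/√(2mKE)
λ = (6.626 × 10^-34 J·s) / √(2 × 3.34 × 10^-27 kg × 8.960 × 10^-15 J)
λ = 8.56 × 10^-14 m

Comparison:
- Atomic scale (10⁻¹⁰ m): λ is 0.00086× this size
- Nuclear scale (10⁻¹⁵ m): λ is 86× this size

The wavelength is between nuclear and atomic scales.

This wavelength is appropriate for probing atomic structure but too large for nuclear physics experiments.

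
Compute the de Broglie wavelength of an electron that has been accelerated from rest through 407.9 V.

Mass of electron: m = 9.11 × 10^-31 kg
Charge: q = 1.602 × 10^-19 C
6.07 × 10^-11 m

When a particle is accelerated through voltage V, it gains kinetic energy KE = qV.

The de Broglie wavelength is then λ = h/√(2mqV):

λ = h/√(2mqV)
λ = (6.626 × 10^-34 J·s) / √(2 × 9.11 × 10^-31 kg × 1.602 × 10^-19 C × 407.9 V)
λ = 6.07 × 10^-11 m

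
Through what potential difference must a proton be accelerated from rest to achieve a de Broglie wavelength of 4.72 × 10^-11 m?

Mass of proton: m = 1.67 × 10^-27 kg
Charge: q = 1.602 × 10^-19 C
3.68 × 10^-1 V

From λ = h/√(2mqV), we solve for V:

λ² = h²/(2mqV)
V = h²/(2mqλ²)
V = (6.626 × 10^-34 J·s)² / (2 × 1.67 × 10^-27 kg × 1.602 × 10^-19 C × (4.72 × 10^-11 m)²)
V = 3.68 × 10^-1 V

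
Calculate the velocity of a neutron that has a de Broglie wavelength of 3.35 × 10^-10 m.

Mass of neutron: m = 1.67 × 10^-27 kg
1.18 × 10^3 m/s

From the de Broglie relation λ = h/(mv), we solve for v:

v = h/(mλ)
v = (6.626 × 10^-34 J·s) / (1.67 × 10^-27 kg × 3.35 × 10^-10 m)
v = 1.18 × 10^3 m/s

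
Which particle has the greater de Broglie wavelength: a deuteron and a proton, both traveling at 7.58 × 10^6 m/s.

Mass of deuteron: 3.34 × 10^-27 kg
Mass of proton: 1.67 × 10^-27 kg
The proton has the longer wavelength.

Using λ = h/(mv), since both particles have the same velocity, the wavelength depends only on mass.

For deuteron: λ₁ = h/(m₁v) = 2.62 × 10^-14 m
For proton: λ₂ = h/(m₂v) = 5.23 × 10^-14 m

Since λ ∝ 1/m at constant velocity, the lighter particle has the longer wavelength.

The proton has the longer de Broglie wavelength.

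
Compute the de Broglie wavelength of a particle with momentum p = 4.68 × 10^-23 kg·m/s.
1.42 × 10^-11 m

Using the de Broglie relation λ = h/p:

λ = h/p
λ = (6.626 × 10^-34 J·s) / (4.68 × 10^-23 kg·m/s)
λ = 1.42 × 10^-11 m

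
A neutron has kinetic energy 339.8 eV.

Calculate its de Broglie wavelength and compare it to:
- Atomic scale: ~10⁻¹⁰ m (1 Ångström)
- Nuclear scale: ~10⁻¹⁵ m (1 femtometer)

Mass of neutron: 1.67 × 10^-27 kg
λ = 1.55 × 10^-12 m, which is between nuclear and atomic scales.

Using λ = h/√(2mKE):

KE = 339.8 eV = 5.444 × 10^-17 J

λ = h/√(2mKE)
λ = (6.626 × 10^-34 J·s) / √(2 × 1.67 × 10^-27 kg × 5.444 × 10^-17 J)
λ = 1.55 × 10^-12 m

Comparison:
- Atomic scale (10⁻¹⁰ m): λ is 0.016× this size
- Nuclear scale (10⁻¹⁵ m): λ is 1.6e+03× this size

The wavelength is between nuclear and atomic scales.

This wavelength is appropriate for probing atomic structure but too large for nuclear physics experiments.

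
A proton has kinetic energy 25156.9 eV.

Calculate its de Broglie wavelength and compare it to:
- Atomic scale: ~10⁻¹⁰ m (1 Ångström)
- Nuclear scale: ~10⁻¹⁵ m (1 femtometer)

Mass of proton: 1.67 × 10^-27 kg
λ = 1.81 × 10^-13 m, which is between nuclear and atomic scales.

Using λ = h/√(2mKE):

KE = 25156.9 eV = 4.031 × 10^-15 J

λ = h/√(2mKE)
λ = (6.626 × 10^-34 J·s) / √(2 × 1.67 × 10^-27 kg × 4.031 × 10^-15 J)
λ = 1.81 × 10^-13 m

Comparison:
- Atomic scale (10⁻¹⁰ m): λ is 0.0018× this size
- Nuclear scale (10⁻¹⁵ m): λ is 1.8e+02× this size

The wavelength is between nuclear and atomic scales.

This wavelength is appropriate for probing atomic structure but too large for nuclear physics experiments.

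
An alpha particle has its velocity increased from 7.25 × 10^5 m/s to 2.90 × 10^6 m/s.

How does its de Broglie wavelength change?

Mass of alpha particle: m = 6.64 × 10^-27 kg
The wavelength decreases by a factor of 4.

Using λ = h/(mv):

Initial wavelength: λ₁ = h/(mv₁) = 1.38 × 10^-13 m
Final wavelength: λ₂ = h/(mv₂) = 3.44 × 10^-14 m

Since λ ∝ 1/v, when velocity increases by a factor of 4, the wavelength decreases by a factor of 4.

λ₂/λ₁ = v₁/v₂ = 1/4

The wavelength decreases by a factor of 4.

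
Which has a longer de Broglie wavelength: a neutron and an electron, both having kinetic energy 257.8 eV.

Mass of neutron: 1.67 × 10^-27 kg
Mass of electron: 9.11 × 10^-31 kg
The electron has the longer wavelength.

Using λ = h/√(2mKE):

For neutron: λ₁ = h/√(2m₁KE) = 1.78 × 10^-12 m
For electron: λ₂ = h/√(2m₂KE) = 7.64 × 10^-11 m

Since λ ∝ 1/√m at constant kinetic energy, the lighter particle has the longer wavelength.

The electron has the longer de Broglie wavelength.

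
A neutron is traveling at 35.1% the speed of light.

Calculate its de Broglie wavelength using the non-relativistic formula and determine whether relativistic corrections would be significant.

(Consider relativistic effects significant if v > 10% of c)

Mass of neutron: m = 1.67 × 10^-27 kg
Yes, relativistic corrections are needed.

Using the non-relativistic de Broglie formula λ = h/(mv):

v = 35.1% × c = 1.052 × 10^8 m/s

λ = h/(mv)
λ = (6.626 × 10^-34 J·s) / (1.67 × 10^-27 kg × 1.052 × 10^8 m/s)
λ = 3.77 × 10^-15 m

Since v = 35.1% of c > 10% of c, relativistic corrections ARE significant and the actual wavelength would differ from this non-relativistic estimate.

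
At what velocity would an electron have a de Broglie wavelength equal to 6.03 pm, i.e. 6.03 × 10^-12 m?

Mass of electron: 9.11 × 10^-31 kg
1.21 × 10^8 m/s

From λ = h/(mv), solve for v:

v = h/(mλ)
v = (6.626 × 10^-34 J·s) / (9.11 × 10^-31 kg × 6.03 × 10^-12 m)
v = 1.21 × 10^8 m/s

Note: This velocity is 40.2% of the speed of light, so relativistic corrections would be needed for a more accurate calculation.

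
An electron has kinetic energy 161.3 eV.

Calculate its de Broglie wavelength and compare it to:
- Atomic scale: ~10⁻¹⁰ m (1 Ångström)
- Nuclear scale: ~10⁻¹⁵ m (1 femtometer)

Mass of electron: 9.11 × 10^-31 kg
λ = 9.66 × 10^-11 m, which is between nuclear and atomic scales.

Using λ = h/√(2mKE):

KE = 161.3 eV = 2.584 × 10^-17 J

λ = h/√(2mKE)
λ = (6.626 × 10^-34 J·s) / √(2 × 9.11 × 10^-31 kg × 2.584 × 10^-17 J)
λ = 9.66 × 10^-11 m

Comparison:
- Atomic scale (10⁻¹⁰ m): λ is 0.97× this size
- Nuclear scale (10⁻¹⁵ m): λ is 9.7e+04× this size

The wavelength is between nuclear and atomic scales.

This wavelength is appropriate for probing atomic structure but too large for nuclear physics experiments.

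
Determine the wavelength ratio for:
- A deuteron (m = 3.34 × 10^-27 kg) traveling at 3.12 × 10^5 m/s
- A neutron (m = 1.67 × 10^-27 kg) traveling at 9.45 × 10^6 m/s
λ₁/λ₂ = 15.1

Using λ = h/(mv):

λ₁ = h/(m₁v₁) = 6.36 × 10^-13 m
λ₂ = h/(m₂v₂) = 4.20 × 10^-14 m

Ratio λ₁/λ₂ = (m₂v₂)/(m₁v₁)
         = (1.67 × 10^-27 kg × 9.45 × 10^6 m/s) / (3.34 × 10^-27 kg × 3.12 × 10^5 m/s)
         = 15.1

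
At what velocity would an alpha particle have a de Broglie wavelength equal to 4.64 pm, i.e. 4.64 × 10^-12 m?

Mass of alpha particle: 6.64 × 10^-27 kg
2.15 × 10^4 m/s

From λ = h/(mv), solve for v:

v = h/(mλ)
v = (6.626 × 10^-34 J·s) / (6.64 × 10^-27 kg × 4.64 × 10^-12 m)
v = 2.15 × 10^4 m/s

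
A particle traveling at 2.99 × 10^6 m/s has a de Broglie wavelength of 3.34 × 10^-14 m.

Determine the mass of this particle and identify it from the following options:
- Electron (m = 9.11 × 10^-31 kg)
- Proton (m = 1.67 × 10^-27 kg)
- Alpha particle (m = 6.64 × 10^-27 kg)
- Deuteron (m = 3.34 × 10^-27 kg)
The particle is an alpha particle.

From λ = h/(mv), solve for mass:

m = h/(λv)
m = (6.626 × 10^-34 J·s) / (3.34 × 10^-14 m × 2.99 × 10^6 m/s)
m = 6.63 × 10^-27 kg

Comparing with the listed masses, this is closest to an alpha particle.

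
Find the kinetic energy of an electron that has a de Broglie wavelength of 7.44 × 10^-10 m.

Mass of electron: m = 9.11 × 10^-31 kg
4.35 × 10^-19 J (or 2.72 eV)

From λ = h/√(2mKE), we solve for KE:

λ² = h²/(2mKE)
KE = h²/(2mλ²)
KE = (6.626 × 10^-34 J·s)² / (2 × 9.11 × 10^-31 kg × (7.44 × 10^-10 m)²)
KE = 4.35 × 10^-19 J
KE = 2.72 eV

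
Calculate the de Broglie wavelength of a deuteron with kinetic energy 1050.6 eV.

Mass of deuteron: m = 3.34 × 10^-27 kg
6.25 × 10^-13 m

Using λ = h/√(2mKE):

First convert KE to Joules: KE = 1050.6 eV = 1.683 × 10^-16 J

λ = h/√(2mKE)
λ = (6.626 × 10^-34 J·s) / √(2 × 3.34 × 10^-27 kg × 1.683 × 10^-16 J)
λ = 6.25 × 10^-13 m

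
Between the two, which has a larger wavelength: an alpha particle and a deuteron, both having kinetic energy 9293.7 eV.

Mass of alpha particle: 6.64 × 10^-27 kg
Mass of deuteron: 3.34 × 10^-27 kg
The deuteron has the longer wavelength.

Using λ = h/√(2mKE):

For alpha particle: λ₁ = h/√(2m₁KE) = 1.49 × 10^-13 m
For deuteron: λ₂ = h/√(2m₂KE) = 2.10 × 10^-13 m

Since λ ∝ 1/√m at constant kinetic energy, the lighter particle has the longer wavelength.

The deuteron has the longer de Broglie wavelength.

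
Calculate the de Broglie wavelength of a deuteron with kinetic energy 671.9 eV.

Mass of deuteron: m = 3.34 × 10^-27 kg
7.81 × 10^-13 m

Using λ = h/√(2mKE):

First convert KE to Joules: KE = 671.9 eV = 1.077 × 10^-16 J

λ = h/√(2mKE)
λ = (6.626 × 10^-34 J·s) / √(2 × 3.34 × 10^-27 kg × 1.077 × 10^-16 J)
λ = 7.81 × 10^-13 m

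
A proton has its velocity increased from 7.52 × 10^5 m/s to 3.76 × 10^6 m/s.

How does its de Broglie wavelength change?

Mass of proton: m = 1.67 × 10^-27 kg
The wavelength decreases by a factor of 5.

Using λ = h/(mv):

Initial wavelength: λ₁ = h/(mv₁) = 5.28 × 10^-13 m
Final wavelength: λ₂ = h/(mv₂) = 1.06 × 10^-13 m

Since λ ∝ 1/v, when velocity increases by a factor of 5, the wavelength decreases by a factor of 5.

λ₂/λ₁ = v₁/v₂ = 1/5

The wavelength decreases by a factor of 5.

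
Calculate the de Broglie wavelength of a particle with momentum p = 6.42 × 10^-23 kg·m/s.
1.03 × 10^-11 m

Using the de Broglie relation λ = h/p:

λ = h/p
λ = (6.626 × 10^-34 J·s) / (6.42 × 10^-23 kg·m/s)
λ = 1.03 × 10^-11 m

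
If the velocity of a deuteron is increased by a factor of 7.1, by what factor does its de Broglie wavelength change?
The wavelength decreases by a factor of 7.1.

From λ = h/(mv), the wavelength is inversely proportional to velocity:

λ ∝ 1/v

If v → 7.1v, then λ → λ/7.1

When velocity is increased by a factor of 7.1, the wavelength decreases by a factor of 7.1.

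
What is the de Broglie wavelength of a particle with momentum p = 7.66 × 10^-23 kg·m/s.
8.65 × 10^-12 m

Using the de Broglie relation λ = h/p:

λ = h/p
λ = (6.626 × 10^-34 J·s) / (7.66 × 10^-23 kg·m/s)
λ = 8.65 × 10^-12 m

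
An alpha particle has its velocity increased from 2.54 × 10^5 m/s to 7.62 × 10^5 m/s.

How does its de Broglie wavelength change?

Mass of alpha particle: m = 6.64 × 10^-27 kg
The wavelength decreases by a factor of 3.

Using λ = h/(mv):

Initial wavelength: λ₁ = h/(mv₁) = 3.93 × 10^-13 m
Final wavelength: λ₂ = h/(mv₂) = 1.31 × 10^-13 m

Since λ ∝ 1/v, when velocity increases by a factor of 3, the wavelength decreases by a factor of 3.

λ₂/λ₁ = v₁/v₂ = 1/3

The wavelength decreases by a factor of 3.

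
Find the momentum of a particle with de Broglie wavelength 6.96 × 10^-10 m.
9.52 × 10^-25 kg·m/s

From the de Broglie relation λ = h/p, we solve for p:

p = h/λ
p = (6.626 × 10^-34 J·s) / (6.96 × 10^-10 m)
p = 9.52 × 10^-25 kg·m/s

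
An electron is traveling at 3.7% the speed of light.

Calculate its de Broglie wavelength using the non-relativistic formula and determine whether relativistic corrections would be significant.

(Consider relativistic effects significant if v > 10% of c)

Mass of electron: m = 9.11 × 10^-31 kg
No, relativistic corrections are not needed.

Using the non-relativistic de Broglie formula λ = h/(mv):

v = 3.7% × c = 1.109 × 10^7 m/s

λ = h/(mv)
λ = (6.626 × 10^-34 J·s) / (9.11 × 10^-31 kg × 1.109 × 10^7 m/s)
λ = 6.56 × 10^-11 m

Since v = 3.7% of c < 10% of c, relativistic corrections are NOT significant and this non-relativistic result is a good approximation.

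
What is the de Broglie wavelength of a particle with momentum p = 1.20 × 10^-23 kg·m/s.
5.52 × 10^-11 m

Using the de Broglie relation λ = h/p:

λ = h/p
λ = (6.626 × 10^-34 J·s) / (1.20 × 10^-23 kg·m/s)
λ = 5.52 × 10^-11 m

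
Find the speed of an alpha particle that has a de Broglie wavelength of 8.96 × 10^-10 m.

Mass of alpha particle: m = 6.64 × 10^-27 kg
1.11 × 10^2 m/s

From the de Broglie relation λ = h/(mv), we solve for v:

v = h/(mλ)
v = (6.626 × 10^-34 J·s) / (6.64 × 10^-27 kg × 8.96 × 10^-10 m)
v = 1.11 × 10^2 m/s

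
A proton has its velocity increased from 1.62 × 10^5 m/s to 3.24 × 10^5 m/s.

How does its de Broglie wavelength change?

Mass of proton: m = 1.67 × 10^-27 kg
The wavelength decreases by a factor of 2.

Using λ = h/(mv):

Initial wavelength: λ₁ = h/(mv₁) = 2.45 × 10^-12 m
Final wavelength: λ₂ = h/(mv₂) = 1.22 × 10^-12 m

Since λ ∝ 1/v, when velocity increases by a factor of 2, the wavelength decreases by a factor of 2.

λ₂/λ₁ = v₁/v₂ = 1/2

The wavelength decreases by a factor of 2.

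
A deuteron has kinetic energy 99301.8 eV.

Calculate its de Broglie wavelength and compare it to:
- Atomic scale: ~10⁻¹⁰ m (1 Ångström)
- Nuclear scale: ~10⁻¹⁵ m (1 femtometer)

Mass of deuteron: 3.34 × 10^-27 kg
λ = 6.43 × 10^-14 m, which is between nuclear and atomic scales.

Using λ = h/√(2mKE):

KE = 99301.8 eV = 1.591 × 10^-14 J

λ = h/√(2mKE)
λ = (6.626 × 10^-34 J·s) / √(2 × 3.34 × 10^-27 kg × 1.591 × 10^-14 J)
λ = 6.43 × 10^-14 m

Comparison:
- Atomic scale (10⁻¹⁰ m): λ is 0.00064× this size
- Nuclear scale (10⁻¹⁵ m): λ is 64× this size

The wavelength is between nuclear and atomic scales.

This wavelength is appropriate for probing atomic structure but too large for nuclear physics experiments.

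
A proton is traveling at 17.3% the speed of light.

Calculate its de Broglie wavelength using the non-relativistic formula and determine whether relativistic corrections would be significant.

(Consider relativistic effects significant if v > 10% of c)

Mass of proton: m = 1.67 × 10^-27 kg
Yes, relativistic corrections are needed.

Using the non-relativistic de Broglie formula λ = h/(mv):

v = 17.3% × c = 5.186 × 10^7 m/s

λ = h/(mv)
λ = (6.626 × 10^-34 J·s) / (1.67 × 10^-27 kg × 5.186 × 10^7 m/s)
λ = 7.65 × 10^-15 m

Since v = 17.3% of c > 10% of c, relativistic corrections ARE significant and the actual wavelength would differ from this non-relativistic estimate.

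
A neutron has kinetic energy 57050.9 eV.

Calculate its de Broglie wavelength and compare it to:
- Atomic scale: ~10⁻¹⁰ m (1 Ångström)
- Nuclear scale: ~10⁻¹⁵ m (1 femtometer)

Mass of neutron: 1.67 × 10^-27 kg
λ = 1.20 × 10^-13 m, which is between nuclear and atomic scales.

Using λ = h/√(2mKE):

KE = 57050.9 eV = 9.141 × 10^-15 J

λ = h/√(2mKE)
λ = (6.626 × 10^-34 J·s) / √(2 × 1.67 × 10^-27 kg × 9.141 × 10^-15 J)
λ = 1.20 × 10^-13 m

Comparison:
- Atomic scale (10⁻¹⁰ m): λ is 0.0012× this size
- Nuclear scale (10⁻¹⁵ m): λ is 1.2e+02× this size

The wavelength is between nuclear and atomic scales.

This wavelength is appropriate for probing atomic structure but too large for nuclear physics experiments.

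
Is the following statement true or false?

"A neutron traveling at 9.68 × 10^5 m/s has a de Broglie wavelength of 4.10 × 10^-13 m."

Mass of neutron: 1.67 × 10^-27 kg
True

The claim is correct.

Using λ = h/(mv):
λ = (6.626 × 10^-34 J·s) / (1.67 × 10^-27 kg × 9.68 × 10^5 m/s)
λ = 4.10 × 10^-13 m

This matches the claimed value.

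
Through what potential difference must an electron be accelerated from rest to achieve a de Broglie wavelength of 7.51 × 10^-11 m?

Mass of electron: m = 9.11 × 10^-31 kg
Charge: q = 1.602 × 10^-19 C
267 V

From λ = h/√(2mqV), we solve for V:

λ² = h²/(2mqV)
V = h²/(2mqλ²)
V = (6.626 × 10^-34 J·s)² / (2 × 9.11 × 10^-31 kg × 1.602 × 10^-19 C × (7.51 × 10^-11 m)²)
V = 267 V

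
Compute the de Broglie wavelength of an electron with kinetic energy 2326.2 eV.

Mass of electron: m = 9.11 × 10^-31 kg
2.54 × 10^-11 m

Using λ = h/√(2mKE):

First convert KE to Joules: KE = 2326.2 eV = 3.727 × 10^-16 J

λ = h/√(2mKE)
λ = (6.626 × 10^-34 J·s) / √(2 × 9.11 × 10^-31 kg × 3.727 × 10^-16 J)
λ = 2.54 × 10^-11 m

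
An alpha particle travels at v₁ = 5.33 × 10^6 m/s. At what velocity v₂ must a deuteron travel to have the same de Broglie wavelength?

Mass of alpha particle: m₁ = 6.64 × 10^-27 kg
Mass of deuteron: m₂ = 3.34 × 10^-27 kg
v₂ = 1.06 × 10^7 m/s

For equal de Broglie wavelengths: λ₁ = λ₂

h/(m₁v₁) = h/(m₂v₂)
m₁v₁ = m₂v₂
v₂ = v₁ · (m₁/m₂)

v₂ = 5.33 × 10^6 m/s × (6.64 × 10^-27 kg / 3.34 × 10^-27 kg)
v₂ = 1.06 × 10^7 m/s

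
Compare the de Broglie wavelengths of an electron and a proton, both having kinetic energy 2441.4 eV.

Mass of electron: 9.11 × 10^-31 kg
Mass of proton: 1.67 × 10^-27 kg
The electron has the longer wavelength.

Using λ = h/√(2mKE):

For electron: λ₁ = h/√(2m₁KE) = 2.48 × 10^-11 m
For proton: λ₂ = h/√(2m₂KE) = 5.80 × 10^-13 m

Since λ ∝ 1/√m at constant kinetic energy, the lighter particle has the longer wavelength.

The electron has the longer de Broglie wavelength.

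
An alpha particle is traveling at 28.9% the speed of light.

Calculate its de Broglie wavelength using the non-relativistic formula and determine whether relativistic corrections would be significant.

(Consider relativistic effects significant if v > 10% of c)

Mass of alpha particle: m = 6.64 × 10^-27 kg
Yes, relativistic corrections are needed.

Using the non-relativistic de Broglie formula λ = h/(mv):

v = 28.9% × c = 8.664 × 10^7 m/s

λ = h/(mv)
λ = (6.626 × 10^-34 J·s) / (6.64 × 10^-27 kg × 8.664 × 10^7 m/s)
λ = 1.15 × 10^-15 m

Since v = 28.9% of c > 10% of c, relativistic corrections ARE significant and the actual wavelength would differ from this non-relativistic estimate.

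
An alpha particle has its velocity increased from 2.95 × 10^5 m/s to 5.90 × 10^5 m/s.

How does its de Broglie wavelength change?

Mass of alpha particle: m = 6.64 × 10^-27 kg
The wavelength decreases by a factor of 2.

Using λ = h/(mv):

Initial wavelength: λ₁ = h/(mv₁) = 3.38 × 10^-13 m
Final wavelength: λ₂ = h/(mv₂) = 1.69 × 10^-13 m

Since λ ∝ 1/v, when velocity increases by a factor of 2, the wavelength decreases by a factor of 2.

λ₂/λ₁ = v₁/v₂ = 1/2

The wavelength decreases by a factor of 2.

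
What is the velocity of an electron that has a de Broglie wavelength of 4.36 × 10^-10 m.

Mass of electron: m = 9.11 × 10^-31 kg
1.67 × 10^6 m/s

From the de Broglie relation λ = h/(mv), we solve for v:

v = h/(mλ)
v = (6.626 × 10^-34 J·s) / (9.11 × 10^-31 kg × 4.36 × 10^-10 m)
v = 1.67 × 10^6 m/s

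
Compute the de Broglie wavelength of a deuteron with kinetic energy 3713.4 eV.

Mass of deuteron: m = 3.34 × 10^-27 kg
3.32 × 10^-13 m

Using λ = h/√(2mKE):

First convert KE to Joules: KE = 3713.4 eV = 5.950 × 10^-16 J

λ = h/√(2mKE)
λ = (6.626 × 10^-34 J·s) / √(2 × 3.34 × 10^-27 kg × 5.950 × 10^-16 J)
λ = 3.32 × 10^-13 m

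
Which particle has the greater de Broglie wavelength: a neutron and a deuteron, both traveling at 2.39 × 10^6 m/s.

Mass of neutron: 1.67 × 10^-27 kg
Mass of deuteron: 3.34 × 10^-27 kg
The neutron has the longer wavelength.

Using λ = h/(mv), since both particles have the same velocity, the wavelength depends only on mass.

For neutron: λ₁ = h/(m₁v) = 1.66 × 10^-13 m
For deuteron: λ₂ = h/(m₂v) = 8.30 × 10^-14 m

Since λ ∝ 1/m at constant velocity, the lighter particle has the longer wavelength.

The neutron has the longer de Broglie wavelength.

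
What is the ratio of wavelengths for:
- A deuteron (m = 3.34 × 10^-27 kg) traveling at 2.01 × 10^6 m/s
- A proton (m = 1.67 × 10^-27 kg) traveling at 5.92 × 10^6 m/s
λ₁/λ₂ = 1.47

Using λ = h/(mv):

λ₁ = h/(m₁v₁) = 9.87 × 10^-14 m
λ₂ = h/(m₂v₂) = 6.70 × 10^-14 m

Ratio λ₁/λ₂ = (m₂v₂)/(m₁v₁)
         = (1.67 × 10^-27 kg × 5.92 × 10^6 m/s) / (3.34 × 10^-27 kg × 2.01 × 10^6 m/s)
         = 1.47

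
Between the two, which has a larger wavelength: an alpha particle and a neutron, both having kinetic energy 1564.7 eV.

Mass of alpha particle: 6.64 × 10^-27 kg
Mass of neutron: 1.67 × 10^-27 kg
The neutron has the longer wavelength.

Using λ = h/√(2mKE):

For alpha particle: λ₁ = h/√(2m₁KE) = 3.63 × 10^-13 m
For neutron: λ₂ = h/√(2m₂KE) = 7.24 × 10^-13 m

Since λ ∝ 1/√m at constant kinetic energy, the lighter particle has the longer wavelength.

The neutron has the longer de Broglie wavelength.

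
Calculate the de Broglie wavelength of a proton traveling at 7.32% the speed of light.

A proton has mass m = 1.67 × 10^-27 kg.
1.81 × 10^-14 m

Using the de Broglie relation λ = h/(mv):

v = 7.32% × c = 2.194 × 10^7 m/s

λ = h/(mv)
λ = (6.626 × 10^-34 J·s) / (1.67 × 10^-27 kg × 2.194 × 10^7 m/s)
λ = 1.81 × 10^-14 m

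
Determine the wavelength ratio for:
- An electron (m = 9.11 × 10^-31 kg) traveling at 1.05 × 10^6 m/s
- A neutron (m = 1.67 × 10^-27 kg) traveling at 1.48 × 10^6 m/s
λ₁/λ₂ = 2.58 × 10^3

Using λ = h/(mv):

λ₁ = h/(m₁v₁) = 6.93 × 10^-10 m
λ₂ = h/(m₂v₂) = 2.68 × 10^-13 m

Ratio λ₁/λ₂ = (m₂v₂)/(m₁v₁)
         = (1.67 × 10^-27 kg × 1.48 × 10^6 m/s) / (9.11 × 10^-31 kg × 1.05 × 10^6 m/s)
         = 2.58 × 10^3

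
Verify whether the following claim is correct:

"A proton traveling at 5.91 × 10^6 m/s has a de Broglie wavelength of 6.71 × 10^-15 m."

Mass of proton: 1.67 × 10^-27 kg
False

The claim is incorrect.

Using λ = h/(mv):
λ = (6.626 × 10^-34 J·s) / (1.67 × 10^-27 kg × 5.91 × 10^6 m/s)
λ = 6.71 × 10^-14 m

The actual wavelength differs from the claimed 6.71 × 10^-15 m.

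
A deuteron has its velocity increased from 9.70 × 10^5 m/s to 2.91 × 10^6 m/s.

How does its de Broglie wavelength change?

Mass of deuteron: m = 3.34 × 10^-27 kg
The wavelength decreases by a factor of 3.

Using λ = h/(mv):

Initial wavelength: λ₁ = h/(mv₁) = 2.05 × 10^-13 m
Final wavelength: λ₂ = h/(mv₂) = 6.82 × 10^-14 m

Since λ ∝ 1/v, when velocity increases by a factor of 3, the wavelength decreases by a factor of 3.

λ₂/λ₁ = v₁/v₂ = 1/3

The wavelength decreases by a factor of 3.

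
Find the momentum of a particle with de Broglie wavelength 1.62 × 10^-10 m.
4.09 × 10^-24 kg·m/s

From the de Broglie relation λ = h/p, we solve for p:

p = h/λ
p = (6.626 × 10^-34 J·s) / (1.62 × 10^-10 m)
p = 4.09 × 10^-24 kg·m/s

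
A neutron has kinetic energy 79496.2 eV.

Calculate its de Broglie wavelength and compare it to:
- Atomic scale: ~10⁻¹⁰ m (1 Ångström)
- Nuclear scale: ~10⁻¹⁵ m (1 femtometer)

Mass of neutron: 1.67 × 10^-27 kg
λ = 1.02 × 10^-13 m, which is between nuclear and atomic scales.

Using λ = h/√(2mKE):

KE = 79496.2 eV = 1.274 × 10^-14 J

λ = h/√(2mKE)
λ = (6.626 × 10^-34 J·s) / √(2 × 1.67 × 10^-27 kg × 1.274 × 10^-14 J)
λ = 1.02 × 10^-13 m

Comparison:
- Atomic scale (10⁻¹⁰ m): λ is 0.001× this size
- Nuclear scale (10⁻¹⁵ m): λ is 1e+02× this size

The wavelength is between nuclear and atomic scales.

This wavelength is appropriate for probing atomic structure but too large for nuclear physics experiments.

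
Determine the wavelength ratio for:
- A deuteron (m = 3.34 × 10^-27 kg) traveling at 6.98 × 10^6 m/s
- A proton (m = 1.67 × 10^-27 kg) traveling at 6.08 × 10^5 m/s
λ₁/λ₂ = 0.0436

Using λ = h/(mv):

λ₁ = h/(m₁v₁) = 2.84 × 10^-14 m
λ₂ = h/(m₂v₂) = 6.53 × 10^-13 m

Ratio λ₁/λ₂ = (m₂v₂)/(m₁v₁)
         = (1.67 × 10^-27 kg × 6.08 × 10^5 m/s) / (3.34 × 10^-27 kg × 6.98 × 10^6 m/s)
         = 0.0436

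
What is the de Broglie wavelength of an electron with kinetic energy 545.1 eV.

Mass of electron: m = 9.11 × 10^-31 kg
5.25 × 10^-11 m

Using λ = h/√(2mKE):

First convert KE to Joules: KE = 545.1 eV = 8.733 × 10^-17 J

λ = h/√(2mKE)
λ = (6.626 × 10^-34 J·s) / √(2 × 9.11 × 10^-31 kg × 8.733 × 10^-17 J)
λ = 5.25 × 10^-11 m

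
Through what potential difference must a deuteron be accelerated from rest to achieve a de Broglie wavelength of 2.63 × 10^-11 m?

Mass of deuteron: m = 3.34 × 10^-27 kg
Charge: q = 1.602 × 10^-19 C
5.93 × 10^-1 V

From λ = h/√(2mqV), we solve for V:

λ² = h²/(2mqV)
V = h²/(2mqλ²)
V = (6.626 × 10^-34 J·s)² / (2 × 3.34 × 10^-27 kg × 1.602 × 10^-19 C × (2.63 × 10^-11 m)²)
V = 5.93 × 10^-1 V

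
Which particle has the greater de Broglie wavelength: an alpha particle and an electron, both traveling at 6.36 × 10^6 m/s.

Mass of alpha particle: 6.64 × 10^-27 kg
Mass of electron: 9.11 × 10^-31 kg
The electron has the longer wavelength.

Using λ = h/(mv), since both particles have the same velocity, the wavelength depends only on mass.

For alpha particle: λ₁ = h/(m₁v) = 1.57 × 10^-14 m
For electron: λ₂ = h/(m₂v) = 1.14 × 10^-10 m

Since λ ∝ 1/m at constant velocity, the lighter particle has the longer wavelength.

The electron has the longer de Broglie wavelength.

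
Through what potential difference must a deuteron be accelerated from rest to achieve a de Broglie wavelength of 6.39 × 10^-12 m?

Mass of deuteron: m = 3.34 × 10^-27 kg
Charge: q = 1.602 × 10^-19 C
10.0 V

From λ = h/√(2mqV), we solve for V:

λ² = h²/(2mqV)
V = h²/(2mqλ²)
V = (6.626 × 10^-34 J·s)² / (2 × 3.34 × 10^-27 kg × 1.602 × 10^-19 C × (6.39 × 10^-12 m)²)
V = 10.0 V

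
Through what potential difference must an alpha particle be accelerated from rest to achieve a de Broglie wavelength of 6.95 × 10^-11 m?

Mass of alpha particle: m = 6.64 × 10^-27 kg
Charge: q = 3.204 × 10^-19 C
2.14 × 10^-2 V

From λ = h/√(2mqV), we solve for V:

λ² = h²/(2mqV)
V = h²/(2mqλ²)
V = (6.626 × 10^-34 J·s)² / (2 × 6.64 × 10^-27 kg × 3.204 × 10^-19 C × (6.95 × 10^-11 m)²)
V = 2.14 × 10^-2 V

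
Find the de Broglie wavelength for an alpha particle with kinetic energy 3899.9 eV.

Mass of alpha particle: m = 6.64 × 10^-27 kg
2.30 × 10^-13 m

Using λ = h/√(2mKE):

First convert KE to Joules: KE = 3899.9 eV = 6.248 × 10^-16 J

λ = h/√(2mKE)
λ = (6.626 × 10^-34 J·s) / √(2 × 6.64 × 10^-27 kg × 6.248 × 10^-16 J)
λ = 2.30 × 10^-13 m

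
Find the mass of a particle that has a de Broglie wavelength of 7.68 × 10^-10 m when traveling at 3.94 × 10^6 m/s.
2.19 × 10^-31 kg

From the de Broglie relation λ = h/(mv), we solve for m:

m = h/(λv)
m = (6.626 × 10^-34 J·s) / (7.68 × 10^-10 m × 3.94 × 10^6 m/s)
m = 2.19 × 10^-31 kg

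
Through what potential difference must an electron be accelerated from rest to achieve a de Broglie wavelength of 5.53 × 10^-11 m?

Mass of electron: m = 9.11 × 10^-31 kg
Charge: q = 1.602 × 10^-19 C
492 V

From λ = h/√(2mqV), we solve for V:

λ² = h²/(2mqV)
V = h²/(2mqλ²)
V = (6.626 × 10^-34 J·s)² / (2 × 9.11 × 10^-31 kg × 1.602 × 10^-19 C × (5.53 × 10^-11 m)²)
V = 492 V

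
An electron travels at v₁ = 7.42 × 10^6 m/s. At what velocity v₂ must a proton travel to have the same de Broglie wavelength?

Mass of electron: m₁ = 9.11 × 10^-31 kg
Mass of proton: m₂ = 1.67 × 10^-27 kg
v₂ = 4.05 × 10^3 m/s

For equal de Broglie wavelengths: λ₁ = λ₂

h/(m₁v₁) = h/(m₂v₂)
m₁v₁ = m₂v₂
v₂ = v₁ · (m₁/m₂)

v₂ = 7.42 × 10^6 m/s × (9.11 × 10^-31 kg / 1.67 × 10^-27 kg)
v₂ = 4.05 × 10^3 m/s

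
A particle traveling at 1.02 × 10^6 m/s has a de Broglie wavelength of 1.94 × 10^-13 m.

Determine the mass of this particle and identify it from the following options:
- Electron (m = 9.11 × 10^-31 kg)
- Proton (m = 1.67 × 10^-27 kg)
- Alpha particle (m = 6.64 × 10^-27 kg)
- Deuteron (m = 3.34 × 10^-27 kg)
The particle is a deuteron.

From λ = h/(mv), solve for mass:

m = h/(λv)
m = (6.626 × 10^-34 J·s) / (1.94 × 10^-13 m × 1.02 × 10^6 m/s)
m = 3.35 × 10^-27 kg

Comparing with the listed masses, this is closest to a deuteron.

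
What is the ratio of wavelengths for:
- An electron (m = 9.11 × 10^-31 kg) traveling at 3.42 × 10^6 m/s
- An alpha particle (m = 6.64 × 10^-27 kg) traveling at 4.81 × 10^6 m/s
λ₁/λ₂ = 1.03 × 10^4

Using λ = h/(mv):

λ₁ = h/(m₁v₁) = 2.13 × 10^-10 m
λ₂ = h/(m₂v₂) = 2.07 × 10^-14 m

Ratio λ₁/λ₂ = (m₂v₂)/(m₁v₁)
         = (6.64 × 10^-27 kg × 4.81 × 10^6 m/s) / (9.11 × 10^-31 kg × 3.42 × 10^6 m/s)
         = 1.03 × 10^4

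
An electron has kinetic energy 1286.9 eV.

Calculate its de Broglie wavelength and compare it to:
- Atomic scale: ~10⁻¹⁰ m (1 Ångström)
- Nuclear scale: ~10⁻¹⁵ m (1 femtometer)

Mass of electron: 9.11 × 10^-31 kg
λ = 3.42 × 10^-11 m, which is between nuclear and atomic scales.

Using λ = h/√(2mKE):

KE = 1286.9 eV = 2.062 × 10^-16 J

λ = h/√(2mKE)
λ = (6.626 × 10^-34 J·s) / √(2 × 9.11 × 10^-31 kg × 2.062 × 10^-16 J)
λ = 3.42 × 10^-11 m

Comparison:
- Atomic scale (10⁻¹⁰ m): λ is 0.34× this size
- Nuclear scale (10⁻¹⁵ m): λ is 3.4e+04× this size

The wavelength is between nuclear and atomic scales.

This wavelength is appropriate for probing atomic structure but too large for nuclear physics experiments.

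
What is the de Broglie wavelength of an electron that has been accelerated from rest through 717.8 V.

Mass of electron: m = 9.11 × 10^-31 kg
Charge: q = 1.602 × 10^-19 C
4.58 × 10^-11 m

When a particle is accelerated through voltage V, it gains kinetic energy KE = qV.

The de Broglie wavelength is then λ = h/√(2mqV):

λ = h/√(2mqV)
λ = (6.626 × 10^-34 J·s) / √(2 × 9.11 × 10^-31 kg × 1.602 × 10^-19 C × 717.8 V)
λ = 4.58 × 10^-11 m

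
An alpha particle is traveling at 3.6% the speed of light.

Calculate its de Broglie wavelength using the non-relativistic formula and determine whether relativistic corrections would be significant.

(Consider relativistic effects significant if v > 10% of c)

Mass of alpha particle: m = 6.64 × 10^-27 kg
No, relativistic corrections are not needed.

Using the non-relativistic de Broglie formula λ = h/(mv):

v = 3.6% × c = 1.079 × 10^7 m/s

λ = h/(mv)
λ = (6.626 × 10^-34 J·s) / (6.64 × 10^-27 kg × 1.079 × 10^7 m/s)
λ = 9.25 × 10^-15 m

Since v = 3.6% of c < 10% of c, relativistic corrections are NOT significant and this non-relativistic result is a good approximation.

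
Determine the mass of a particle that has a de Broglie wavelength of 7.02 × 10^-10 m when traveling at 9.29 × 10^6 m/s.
1.02 × 10^-31 kg

From the de Broglie relation λ = h/(mv), we solve for m:

m = h/(λv)
m = (6.626 × 10^-34 J·s) / (7.02 × 10^-10 m × 9.29 × 10^6 m/s)
m = 1.02 × 10^-31 kg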